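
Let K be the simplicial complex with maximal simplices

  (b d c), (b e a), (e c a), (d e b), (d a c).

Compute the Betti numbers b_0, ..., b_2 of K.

K has 5 vertices, 10 edges, 5 triangles.
rank ∂_0 = 0, rank ∂_1 = 4 ⇒ b_0 = 5 − 0 − 4 = 1; all invariant factors of ∂_1 are 1 so no torsion. So H_0 ≅ Z.
rank ∂_1 = 4, rank ∂_2 = 5 ⇒ b_1 = 10 − 4 − 5 = 1; all invariant factors of ∂_2 are 1 so no torsion. So H_1 ≅ Z.
rank ∂_2 = 5, rank ∂_3 = 0 ⇒ b_2 = 5 − 5 − 0 = 0. So H_2 ≅ 0.

b_0 = 1, b_1 = 1, b_2 = 0.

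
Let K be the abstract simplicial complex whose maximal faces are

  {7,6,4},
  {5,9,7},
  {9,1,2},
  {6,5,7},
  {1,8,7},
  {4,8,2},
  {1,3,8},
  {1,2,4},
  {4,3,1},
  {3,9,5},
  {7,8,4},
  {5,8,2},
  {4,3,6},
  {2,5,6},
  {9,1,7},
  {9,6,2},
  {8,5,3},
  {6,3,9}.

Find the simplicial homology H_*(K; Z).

Take the total order 1 < 2 < 3 < 4 < 5 < 6 < 7 < 8 < 9 on the vertex set. Then K (dimension 2) consists of the simplices:

  0-simplices (9): [1], [2], [3], [4], [5], [6], [7], [8], [9]
  1-simplices (27): (27 of them)
  2-simplices (18): [1,2,4], [1,2,9], [1,3,4], [1,3,8], [1,7,8], [1,7,9], [2,4,8], [2,5,6], [2,5,8], [2,6,9], [3,4,6], [3,5,8], [3,5,9], [3,6,9], [4,6,7], [4,7,8], [5,6,7], [5,7,9]

so the chain groups are C_0 ≅ Z^9, C_1 ≅ Z^27, C_2 ≅ Z^18.

Boundary ∂_1: C_1 → C_0 is given by ∂[p,q] = [q] − [p]. For instance
  ∂[6,7] = [7] − [6].
The resulting 9×27 matrix has rank 8, and its Smith normal form has invariant factors (1,1,1,1,1,1,1,1).

The boundary map ∂_2: C_2 → C_1 acts by ∂[p,q,r] = [q,r] − [p,r] + [p,q]. For instance
  ∂[3,5,8] = [5,8] − [3,8] + [3,5],
  ∂[1,3,4] = [3,4] − [1,4] + [1,3].
As a 27×18 matrix over Z this has rank 18, with invariant factors (1,1,1,1,1,1,1,1,1,1,1,1,1,1,1,1,1,2).

From H_k ≅ ker(∂_k) / im(∂_{k+1}) we obtain:

  H_0: rank C_0 − rank ∂_1 = 9 − 8 = 1, and the invariant factors of ∂_1 are all 1, so H_0 ≅ Z.
  H_1: rank ker ∂_1 − rank ∂_2 = (27 − 8) − 18 = 1, and ∂_2 has invariant factor 2 > 1, so H_1 ≅ Z ⊕ Z/2.
  H_2: rank ker ∂_2 − rank ∂_3 = (18 − 18) − 0 = 0, and there is no ∂_3, so H_2 ≅ 0.

H_0 ≅ Z,  H_1 ≅ Z ⊕ Z/2,  H_2 = 0.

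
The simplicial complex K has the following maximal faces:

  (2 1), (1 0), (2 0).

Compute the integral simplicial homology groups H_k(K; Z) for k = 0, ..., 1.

Fix the vertex order 0 < 1 < 2 and write every simplex with vertices in increasing order. Then dim K = 1 and the simplices of K are:

  0-simplices (3): [0], [1], [2]
  1-simplices (3): [0,1], [0,2], [1,2]

Hence C_0 ≅ Z^3, C_1 ≅ Z^3.

The boundary map ∂_1: C_1 → C_0 is given by ∂[p,q] = [q] − [p]. For instance
  ∂[1,2] = [2] − [1].
As a 3×3 matrix over Z this has rank 2, with invariant factors (1,1).

Reading off H_k = ker ∂_k / im ∂_{k+1}:

  H_0: rank C_0 − rank ∂_1 = 3 − 2 = 1, and the invariant factors of ∂_1 are all 1, so H_0 ≅ Z.
  H_1: rank ker ∂_1 − rank ∂_2 = (3 − 2) − 0 = 1, and there is no ∂_2, so H_1 ≅ Z.

H_0 = Z,  H_1 = Z.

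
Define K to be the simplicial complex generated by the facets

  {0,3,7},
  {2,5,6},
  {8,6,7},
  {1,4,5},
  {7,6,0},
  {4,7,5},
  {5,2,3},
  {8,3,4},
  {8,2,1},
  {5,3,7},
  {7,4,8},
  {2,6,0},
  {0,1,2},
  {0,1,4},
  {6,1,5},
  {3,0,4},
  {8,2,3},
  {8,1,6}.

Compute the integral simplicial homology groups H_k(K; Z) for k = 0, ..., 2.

Fix the vertex order 0 < 1 < 2 < 3 < 4 < 5 < 6 < 7 < 8 and write every simplex with vertices in increasing order. Then dim K = 2 and the simplices of K are:

  0-simplices (9): [0], [1], [2], [3], [4], [5], [6], [7], [8]
  1-simplices (27): (27 of them)
  2-simplices (18): [0,1,2], [0,1,4], [0,2,6], [0,3,4], [0,3,7], [0,6,7], [1,2,8], [1,4,5], [1,5,6], [1,6,8], [2,3,5], [2,3,8], [2,5,6], [3,4,8], [3,5,7], [4,5,7], [4,7,8], [6,7,8]

so the chain groups are C_0 ≅ Z^9, C_1 ≅ Z^27, C_2 ≅ Z^18.

∂_1: C_1 → C_0 is given by ∂[p,q] = [q] − [p]. For instance
  ∂[0,2] = [2] − [0].
The 9×27 boundary matrix has rank 8 and Smith normal form diag(1,1,1,1,1,1,1,1).

The boundary map ∂_2: C_2 → C_1 maps a triangle to the signed sum of its edges. For instance
  ∂[4,5,7] = [5,7] − [4,7] + [4,5],
  ∂[0,1,4] = [1,4] − [0,4] + [0,1].
As a 27×18 matrix over Z this has rank 18, with invariant factors (1,1,1,1,1,1,1,1,1,1,1,1,1,1,1,1,1,2).

Computing H_k = (kernel of ∂_k) / (image of ∂_{k+1}):

  H_0: rank C_0 − rank ∂_1 = 9 − 8 = 1, and the invariant factors of ∂_1 are all 1, so H_0 ≅ Z.
  H_1: rank ker ∂_1 − rank ∂_2 = (27 − 8) − 18 = 1, and ∂_2 has invariant factor 2 > 1, so H_1 ≅ Z ⊕ Z_2.
  H_2: rank ker ∂_2 − rank ∂_3 = (18 − 18) − 0 = 0, and there is no ∂_3, so H_2 ≅ 0.

As a check, the Euler characteristic is 9 − 27 + 18 = 0, which agrees with 1 − 1 + 0 = 0.
(K is a triangulation of the Klein bottle.)

H_0 = Z,  H_1 = Z ⊕ Z_2,  H_2 = 0.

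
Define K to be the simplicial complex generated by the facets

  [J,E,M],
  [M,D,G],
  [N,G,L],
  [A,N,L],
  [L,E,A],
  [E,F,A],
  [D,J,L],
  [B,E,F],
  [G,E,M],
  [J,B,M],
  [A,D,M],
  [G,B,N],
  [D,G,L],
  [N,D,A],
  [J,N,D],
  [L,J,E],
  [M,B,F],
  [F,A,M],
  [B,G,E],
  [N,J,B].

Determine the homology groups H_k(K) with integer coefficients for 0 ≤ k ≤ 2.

H_0 = Z,  H_1 = Z × Z/2,  H_2 = 0.

We work with the vertex ordering A < B < D < E < F < G < J < L < M < N. The simplices of K, each written with vertices in increasing order, are:

  0-simplices (10): A, B, D, E, F, G, J, L, M, N
  1-simplices (30): AD, AE, AF, AL, AM, AN, BE, BF, BG, BJ, BM, BN, DG, DJ, DL, DM, DN, EF, EG, EJ, EL, EM, FM, GL, GM, GN, JL, JM, JN, LN
  2-simplices (20): ADM, ADN, AEF, AEL, AFM, ALN, BEF, BEG, BFM, BGN, BJM, BJN, DGL, DGM, DJL, DJN, EGM, EJL, EJM, GLN

giving chain groups C_0 ≅ Z^10, C_1 ≅ Z^30, C_2 ≅ Z^20.

∂_1: C_1 → C_0 sends each edge [p,q] (with p < q) to q − p. For instance
  ∂BE = E − B.
This gives a 10×30 integer matrix of rank 9; reducing to Smith normal form yields diagonal entries (1,1,1,1,1,1,1,1,1).

The boundary map ∂_2: C_2 → C_1 sends each 2-simplex [p,q,r] to [q,r] − [p,r] + [p,q]. For instance
  ∂BEG = EG − BG + BE,
  ∂DGL = GL − DL + DG.
The 30×20 boundary matrix has rank 20 and Smith normal form diag(1,1,1,1,1,1,1,1,1,1,1,1,1,1,1,1,1,1,1,2).

Now H_k = ker ∂_k / im ∂_{k+1}, so:

  H_0: rank C_0 − rank ∂_1 = 10 − 9 = 1, and the invariant factors of ∂_1 are all 1, so H_0 = Z.
  H_1: rank ker ∂_1 − rank ∂_2 = (30 − 9) − 20 = 1, and ∂_2 has invariant factor 2 > 1, so H_1 = Z × Z/2.
  H_2: rank ker ∂_2 − rank ∂_3 = (20 − 20) − 0 = 0, and there is no ∂_3, so H_2 = 0.

(K is a triangulation of the Klein bottle.)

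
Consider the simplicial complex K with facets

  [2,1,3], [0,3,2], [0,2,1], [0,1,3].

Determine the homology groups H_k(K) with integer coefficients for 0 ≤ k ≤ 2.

H_0 = Z,  H_1 = 0,  H_2 = Z.

Take the total order 0 < 1 < 2 < 3 on the vertex set. Then K (dimension 2) consists of the simplices:

  0-simplices (4): [0], [1], [2], [3]
  1-simplices (6): [0,1], [0,2], [0,3], [1,2], [1,3], [2,3]
  2-simplices (4): [0,1,2], [0,1,3], [0,2,3], [1,2,3]

so the chain groups are C_0 ≅ Z^4, C_1 ≅ Z^6, C_2 ≅ Z^4.

Boundary ∂_1: C_1 → C_0 sends each edge [p,q] (with p < q) to q − p.
The resulting 4×6 matrix has rank 3, and its Smith normal form has invariant factors (1,1,1).

Boundary ∂_2: C_2 → C_1 maps a triangle to the signed sum of its edges. For instance
  ∂[0,2,3] = [2,3] − [0,3] + [0,2],
  ∂[0,1,3] = [1,3] − [0,3] + [0,1].
The 6×4 boundary matrix has rank 3 and Smith normal form diag(1,1,1).

Now H_k = ker ∂_k / im ∂_{k+1}, so:

  H_0: rank C_0 − rank ∂_1 = 4 − 3 = 1, and the invariant factors of ∂_1 are all 1, so H_0 = Z.
  H_1: rank ker ∂_1 − rank ∂_2 = (6 − 3) − 3 = 0, and the invariant factors of ∂_2 are all 1, so H_1 = 0.
  H_2: rank ker ∂_2 − rank ∂_3 = (4 − 3) − 0 = 1, and there is no ∂_3, so H_2 = Z.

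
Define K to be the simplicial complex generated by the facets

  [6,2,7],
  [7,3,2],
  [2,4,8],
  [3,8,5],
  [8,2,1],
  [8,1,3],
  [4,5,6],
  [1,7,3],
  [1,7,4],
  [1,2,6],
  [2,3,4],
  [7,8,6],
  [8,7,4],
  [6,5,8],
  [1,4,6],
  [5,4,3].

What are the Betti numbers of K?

b_0 = 1, b_1 = 2, b_2 = 1.

Take the total order 1 < 2 < 3 < 4 < 5 < 6 < 7 < 8 on the vertex set. Then K (dimension 2) consists of the simplices:

  0-simplices (8): [1], [2], [3], [4], [5], [6], [7], [8]
  1-simplices (24): (24 of them)
  2-simplices (16): [1,2,6], [1,2,8], [1,3,7], [1,3,8], [1,4,6], [1,4,7], [2,3,4], [2,3,7], [2,4,8], [2,6,7], [3,4,5], [3,5,8], [4,5,6], [4,7,8], [5,6,8], [6,7,8]

Hence C_0 ≅ Z^8, C_1 ≅ Z^24, C_2 ≅ Z^16.

∂_1: C_1 → C_0 maps an edge to its endpoints' difference, ∂[p,q] = q − p.
The 8×24 boundary matrix has rank 7 and Smith normal form diag(1,1,1,1,1,1,1).

Boundary ∂_2: C_2 → C_1 acts by ∂[p,q,r] = [q,r] − [p,r] + [p,q]. For instance
  ∂[2,3,7] = [3,7] − [2,7] + [2,3],
  ∂[1,2,8] = [2,8] − [1,8] + [1,2].
As a 24×16 matrix over Z this has rank 15, with invariant factors (1,1,1,1,1,1,1,1,1,1,1,1,1,1,1).

Now H_k = ker ∂_k / im ∂_{k+1}, so:

  H_0: rank C_0 − rank ∂_1 = 8 − 7 = 1, and the invariant factors of ∂_1 are all 1, so H_0 ≅ Z.
  H_1: rank ker ∂_1 − rank ∂_2 = (24 − 7) − 15 = 2, and the invariant factors of ∂_2 are all 1, so H_1 ≅ Z^2.
  H_2: rank ker ∂_2 − rank ∂_3 = (16 − 15) − 0 = 1, and there is no ∂_3, so H_2 ≅ Z.

Hence the Betti numbers are b_0 = 1, b_1 = 2, b_2 = 1.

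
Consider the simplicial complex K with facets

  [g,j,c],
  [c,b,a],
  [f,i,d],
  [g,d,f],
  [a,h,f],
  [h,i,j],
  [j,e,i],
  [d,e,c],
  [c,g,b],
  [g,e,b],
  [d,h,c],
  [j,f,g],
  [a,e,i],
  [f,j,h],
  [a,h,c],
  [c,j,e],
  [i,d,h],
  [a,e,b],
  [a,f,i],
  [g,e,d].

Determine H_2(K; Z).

H_2 ≅ 0.

K has 10 vertices, 30 edges, 20 triangles.
rank ∂_2 = 20, rank ∂_3 = 0 ⇒ b_2 = 20 − 20 − 0 = 0. So H_2 = 0.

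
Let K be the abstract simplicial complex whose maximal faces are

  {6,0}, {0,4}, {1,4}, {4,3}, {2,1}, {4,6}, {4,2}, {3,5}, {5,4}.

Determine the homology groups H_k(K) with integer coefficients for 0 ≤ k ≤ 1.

H_0 ≅ Z,  H_1 ≅ Z^3.

We work with the vertex ordering 0 < 1 < 2 < 3 < 4 < 5 < 6. The simplices of K, each written with vertices in increasing order, are:

  0-simplices (7): [0], [1], [2], [3], [4], [5], [6]
  1-simplices (9): [0,4], [0,6], [1,2], [1,4], [2,4], [3,4], [3,5], [4,5], [4,6]

Hence C_0 ≅ Z^7, C_1 ≅ Z^9.

The boundary map ∂_1: C_1 → C_0 is given by ∂[p,q] = [q] − [p].
This gives a 7×9 integer matrix of rank 6; reducing to Smith normal form yields diagonal entries (1,1,1,1,1,1).

Reading off H_k = ker ∂_k / im ∂_{k+1}:

  H_0: rank C_0 − rank ∂_1 = 7 − 6 = 1, and the invariant factors of ∂_1 are all 1, so H_0 ≅ Z.
  H_1: rank ker ∂_1 − rank ∂_2 = (9 − 6) − 0 = 3, and there is no ∂_2, so H_1 ≅ Z^3.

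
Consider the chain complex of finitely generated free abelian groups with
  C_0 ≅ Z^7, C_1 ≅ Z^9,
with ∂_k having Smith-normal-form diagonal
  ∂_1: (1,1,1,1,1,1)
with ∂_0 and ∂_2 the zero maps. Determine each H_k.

H_0 = Z,  H_1 = Z^3.

H_0: b_0 = 7 − 0 − 6 = 1; torsion from ∂_1 factors > 1: none. So H_0 = Z.
H_1: b_1 = 9 − 6 − 0 = 3; torsion from ∂_2 factors > 1: none. So H_1 = Z^3.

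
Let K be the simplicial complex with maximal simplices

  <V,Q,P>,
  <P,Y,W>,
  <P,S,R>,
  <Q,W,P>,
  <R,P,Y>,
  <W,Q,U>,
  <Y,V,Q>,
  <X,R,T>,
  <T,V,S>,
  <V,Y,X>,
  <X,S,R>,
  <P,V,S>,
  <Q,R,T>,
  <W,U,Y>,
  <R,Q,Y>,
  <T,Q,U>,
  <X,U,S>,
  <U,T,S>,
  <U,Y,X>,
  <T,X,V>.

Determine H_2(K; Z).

We work with the vertex ordering P < Q < R < S < T < U < V < W < X < Y. The simplices of K, each written with vertices in increasing order, are:

  0-simplices (10): P, Q, R, S, T, U, V, W, X, Y
  1-simplices (30): PQ, PR, PS, PV, PW, PY, QR, QT, QU, QV, QW, QY, RS, RT, RX, RY, ST, SU, SV, SX, TU, TV, TX, UW, UX, UY, VX, VY, WY, XY
  2-simplices (20): PQV, PQW, PRS, PRY, PSV, PWY, QRT, QRY, QTU, QUW, QVY, RSX, RTX, STU, STV, SUX, TVX, UWY, UXY, VXY

so the chain groups are C_0 ≅ Z^10, C_1 ≅ Z^30, C_2 ≅ Z^20.

∂_1: C_1 → C_0 is given by ∂[p,q] = [q] − [p]. For instance
  ∂QU = U − Q.
As a 10×30 matrix over Z this has rank 9, with invariant factors (1,1,1,1,1,1,1,1,1).

∂_2: C_2 → C_1 sends each 2-simplex [p,q,r] to [q,r] − [p,r] + [p,q]. For instance
  ∂STV = TV − SV + ST,
  ∂PRY = RY − PY + PR.
The 30×20 boundary matrix has rank 20 and Smith normal form diag(1,1,1,1,1,1,1,1,1,1,1,1,1,1,1,1,1,1,1,2).

Now H_k = ker ∂_k / im ∂_{k+1}, so:

  H_2: rank ker ∂_2 − rank ∂_3 = (20 − 20) − 0 = 0, and there is no ∂_3, so H_2 ≅ 0.

H_2 ≅ 0.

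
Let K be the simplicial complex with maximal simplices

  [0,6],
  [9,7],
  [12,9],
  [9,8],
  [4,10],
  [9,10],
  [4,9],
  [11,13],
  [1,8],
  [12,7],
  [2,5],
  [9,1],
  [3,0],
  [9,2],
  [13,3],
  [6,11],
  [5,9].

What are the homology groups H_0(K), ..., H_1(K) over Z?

H_0 = Z^2,  H_1 = Z^5.

Order the vertices as 0 < 1 < 2 < 3 < 4 < 5 < 6 < 7 < 8 < 9 < 10 < 11 < 12 < 13. Listing each simplex with vertices in this order, K has dimension 1 with simplices:

  0-simplices (14): [0], [1], [2], [3], [4], [5], [6], [7], [8], [9], [10], [11], [12], [13]
  1-simplices (17): [0,3], [0,6], [1,8], [1,9], [2,5], [2,9], [3,13], [4,9], [4,10], [5,9], [6,11], [7,9], [7,12], [8,9], [9,10], [9,12], [11,13]

so the chain groups are C_0 ≅ Z^14, C_1 ≅ Z^17.

∂_1: C_1 → C_0 is given by ∂[p,q] = [q] − [p].
This gives a 14×17 integer matrix of rank 12; reducing to Smith normal form yields diagonal entries (1,1,1,1,1,1,1,1,1,1,1,1).

Reading off H_k = ker ∂_k / im ∂_{k+1}:

  H_0: rank C_0 − rank ∂_1 = 14 − 12 = 2, and the invariant factors of ∂_1 are all 1, so H_0 = Z^2.
  H_1: rank ker ∂_1 − rank ∂_2 = (17 − 12) − 0 = 5, and there is no ∂_2, so H_1 = Z^5.

(K is a triangulation of the disjoint union of a wedge of 4 circles and the circle S^1.)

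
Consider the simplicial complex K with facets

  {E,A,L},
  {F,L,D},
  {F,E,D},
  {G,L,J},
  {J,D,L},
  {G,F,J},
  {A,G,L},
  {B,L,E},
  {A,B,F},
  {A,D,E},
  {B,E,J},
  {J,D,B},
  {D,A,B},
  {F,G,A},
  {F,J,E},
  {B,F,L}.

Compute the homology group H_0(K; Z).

H_0 ≅ Z.

Fix the vertex order A < B < D < E < F < G < J < L and write every simplex with vertices in increasing order. Then dim K = 2 and the simplices of K are:

  0-simplices (8): A, B, D, E, F, G, J, L
  1-simplices (24): AB, AD, AE, AF, AG, AL, BD, BE, BF, BJ, BL, DE, DF, DJ, DL, EF, EJ, EL, FG, FJ, FL, GJ, GL, JL
  2-simplices (16): ABD, ABF, ADE, AEL, AFG, AGL, BDJ, BEJ, BEL, BFL, DEF, DFL, DJL, EFJ, FGJ, GJL

giving chain groups C_0 ≅ Z^8, C_1 ≅ Z^24, C_2 ≅ Z^16.

∂_1: C_1 → C_0 sends each edge [p,q] (with p < q) to q − p.
This gives a 8×24 integer matrix of rank 7; reducing to Smith normal form yields diagonal entries (1,1,1,1,1,1,1).

∂_2: C_2 → C_1 maps a triangle to the signed sum of its edges. For instance
  ∂BFL = FL − BL + BF,
  ∂DJL = JL − DL + DJ.
The resulting 24×16 matrix has rank 15, and its Smith normal form has invariant factors (1,1,1,1,1,1,1,1,1,1,1,1,1,1,1).

Computing H_k = (kernel of ∂_k) / (image of ∂_{k+1}):

  H_0: rank C_0 − rank ∂_1 = 8 − 7 = 1, and the invariant factors of ∂_1 are all 1, so H_0 = Z.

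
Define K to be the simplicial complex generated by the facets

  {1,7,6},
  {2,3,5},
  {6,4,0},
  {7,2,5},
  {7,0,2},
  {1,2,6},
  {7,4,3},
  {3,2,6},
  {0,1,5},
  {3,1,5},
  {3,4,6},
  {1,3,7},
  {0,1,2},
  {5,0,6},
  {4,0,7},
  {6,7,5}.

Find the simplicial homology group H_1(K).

Fix the vertex order 0 < 1 < 2 < 3 < 4 < 5 < 6 < 7 and write every simplex with vertices in increasing order. Then dim K = 2 and the simplices of K are:

  0-simplices (8): [0], [1], [2], [3], [4], [5], [6], [7]
  1-simplices (24): (24 of them)
  2-simplices (16): [0,1,2], [0,1,5], [0,2,7], [0,4,6], [0,4,7], [0,5,6], [1,2,6], [1,3,5], [1,3,7], [1,6,7], [2,3,5], [2,3,6], [2,5,7], [3,4,6], [3,4,7], [5,6,7]

so the chain groups are C_0 ≅ Z^8, C_1 ≅ Z^24, C_2 ≅ Z^16.

∂_1: C_1 → C_0 sends each edge [p,q] (with p < q) to q − p. For instance
  ∂[0,7] = [7] − [0].
This gives a 8×24 integer matrix of rank 7; reducing to Smith normal form yields diagonal entries (1,1,1,1,1,1,1).

∂_2: C_2 → C_1 maps a triangle to the signed sum of its edges. For instance
  ∂[1,2,6] = [2,6] − [1,6] + [1,2],
  ∂[0,1,2] = [1,2] − [0,2] + [0,1].
The 24×16 boundary matrix has rank 15 and Smith normal form diag(1,1,1,1,1,1,1,1,1,1,1,1,1,1,1).

Reading off H_k = ker ∂_k / im ∂_{k+1}:

  H_1: rank ker ∂_1 − rank ∂_2 = (24 − 7) − 15 = 2, and the invariant factors of ∂_2 are all 1, so H_1 = Z^2.

H_1 ≅ Z^2.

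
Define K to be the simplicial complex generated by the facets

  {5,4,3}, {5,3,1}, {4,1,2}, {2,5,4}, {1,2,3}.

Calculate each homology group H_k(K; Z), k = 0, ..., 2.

K has 5 vertices, 10 edges, 5 triangles.
rank ∂_0 = 0, rank ∂_1 = 4 ⇒ b_0 = 5 − 0 − 4 = 1; all invariant factors of ∂_1 are 1 so no torsion. So H_0 ≅ Z.
rank ∂_1 = 4, rank ∂_2 = 5 ⇒ b_1 = 10 − 4 − 5 = 1; all invariant factors of ∂_2 are 1 so no torsion. So H_1 ≅ Z.
rank ∂_2 = 5, rank ∂_3 = 0 ⇒ b_2 = 5 − 5 − 0 = 0. So H_2 ≅ 0.

H_0 ≅ Z,  H_1 ≅ Z,  H_2 = 0.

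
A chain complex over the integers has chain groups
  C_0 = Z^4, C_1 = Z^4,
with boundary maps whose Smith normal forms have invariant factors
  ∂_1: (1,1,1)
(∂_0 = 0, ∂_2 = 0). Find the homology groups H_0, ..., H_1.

H_0: b_0 = 4 − 0 − 3 = 1; torsion from ∂_1 factors > 1: none. So H_0 ≅ Z.
H_1: b_1 = 4 − 3 − 0 = 1; torsion from ∂_2 factors > 1: none. So H_1 ≅ Z.

H_0 ≅ Z,  H_1 ≅ Z.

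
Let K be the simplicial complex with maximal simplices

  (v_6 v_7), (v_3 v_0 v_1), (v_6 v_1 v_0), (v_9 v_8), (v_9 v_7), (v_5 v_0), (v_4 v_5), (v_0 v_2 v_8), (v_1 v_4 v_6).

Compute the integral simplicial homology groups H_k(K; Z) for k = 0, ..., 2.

H_0 = Z,  H_1 = Z^2,  H_2 = 0.

Order the vertices as v_0 < v_1 < v_2 < v_3 < v_4 < v_5 < v_6 < v_7 < v_8 < v_9. Listing each simplex with vertices in this order, K has dimension 2 with simplices:

  0-simplices (10): [v_0], [v_1], [v_2], [v_3], [v_4], [v_5], [v_6], [v_7], [v_8], [v_9]
  1-simplices (15): (15 of them)
  2-simplices (4): [v_0,v_1,v_3], [v_0,v_1,v_6], [v_0,v_2,v_8], [v_1,v_4,v_6]

Hence C_0 ≅ Z^10, C_1 ≅ Z^15, C_2 ≅ Z^4.

∂_1: C_1 → C_0 is given by ∂[p,q] = [q] − [p]. For instance
  ∂[v_1,v_4] = [v_4] − [v_1].
The 10×15 boundary matrix has rank 9 and Smith normal form diag(1,1,1,1,1,1,1,1,1).

Boundary ∂_2: C_2 → C_1 sends each 2-simplex [p,q,r] to [q,r] − [p,r] + [p,q]. For instance
  ∂[v_0,v_2,v_8] = [v_2,v_8] − [v_0,v_8] + [v_0,v_2],
  ∂[v_0,v_1,v_3] = [v_1,v_3] − [v_0,v_3] + [v_0,v_1].
As a 15×4 matrix over Z this has rank 4, with invariant factors (1,1,1,1).

Reading off H_k = ker ∂_k / im ∂_{k+1}:

  H_0: rank C_0 − rank ∂_1 = 10 − 9 = 1, and the invariant factors of ∂_1 are all 1, so H_0 ≅ Z.
  H_1: rank ker ∂_1 − rank ∂_2 = (15 − 9) − 4 = 2, and the invariant factors of ∂_2 are all 1, so H_1 ≅ Z^2.
  H_2: rank ker ∂_2 − rank ∂_3 = (4 − 4) − 0 = 0, and there is no ∂_3, so H_2 ≅ 0.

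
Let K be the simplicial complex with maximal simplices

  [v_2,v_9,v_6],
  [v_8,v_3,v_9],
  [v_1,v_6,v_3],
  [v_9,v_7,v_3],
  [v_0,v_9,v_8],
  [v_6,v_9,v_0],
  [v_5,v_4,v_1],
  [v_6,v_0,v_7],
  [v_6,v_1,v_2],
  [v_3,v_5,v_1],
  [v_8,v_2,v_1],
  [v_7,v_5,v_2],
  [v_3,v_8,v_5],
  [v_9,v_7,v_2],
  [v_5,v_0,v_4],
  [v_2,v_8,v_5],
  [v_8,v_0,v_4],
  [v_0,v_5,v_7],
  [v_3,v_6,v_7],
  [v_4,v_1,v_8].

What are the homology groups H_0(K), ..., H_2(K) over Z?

We work with the vertex ordering v_0 < v_1 < v_2 < v_3 < v_4 < v_5 < v_6 < v_7 < v_8 < v_9. The simplices of K, each written with vertices in increasing order, are:

  0-simplices (10): [v_0], [v_1], [v_2], [v_3], [v_4], [v_5], [v_6], [v_7], [v_8], [v_9]
  1-simplices (30): (30 of them)
  2-simplices (20): (20 of them)

Hence C_0 ≅ Z^10, C_1 ≅ Z^30, C_2 ≅ Z^20.

The boundary map ∂_1: C_1 → C_0 maps an edge to its endpoints' difference, ∂[p,q] = q − p.
The 10×30 boundary matrix has rank 9 and Smith normal form diag(1,1,1,1,1,1,1,1,1).

The boundary map ∂_2: C_2 → C_1 maps a triangle to the signed sum of its edges. For instance
  ∂[v_3,v_7,v_9] = [v_7,v_9] − [v_3,v_9] + [v_3,v_7],
  ∂[v_1,v_3,v_6] = [v_3,v_6] − [v_1,v_6] + [v_1,v_3].
As a 30×20 matrix over Z this has rank 20, with invariant factors (1,1,1,1,1,1,1,1,1,1,1,1,1,1,1,1,1,1,1,2).

From H_k ≅ ker(∂_k) / im(∂_{k+1}) we obtain:

  H_0: rank C_0 − rank ∂_1 = 10 − 9 = 1, and the invariant factors of ∂_1 are all 1, so H_0 ≅ Z.
  H_1: rank ker ∂_1 − rank ∂_2 = (30 − 9) − 20 = 1, and ∂_2 has invariant factor 2 > 1, so H_1 ≅ Z ⊕ Z/2Z.
  H_2: rank ker ∂_2 − rank ∂_3 = (20 − 20) − 0 = 0, and there is no ∂_3, so H_2 ≅ 0.

H_0 ≅ Z,  H_1 ≅ Z ⊕ Z/2Z,  H_2 = 0.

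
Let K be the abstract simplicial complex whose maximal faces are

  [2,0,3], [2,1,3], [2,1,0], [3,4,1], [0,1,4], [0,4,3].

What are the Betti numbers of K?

b_0 = 1, b_1 = 0, b_2 = 1.

Order the vertices as 0 < 1 < 2 < 3 < 4. Listing each simplex with vertices in this order, K has dimension 2 with simplices:

  0-simplices (5): [0], [1], [2], [3], [4]
  1-simplices (9): [0,1], [0,2], [0,3], [0,4], [1,2], [1,3], [1,4], [2,3], [3,4]
  2-simplices (6): [0,1,2], [0,1,4], [0,2,3], [0,3,4], [1,2,3], [1,3,4]

so the chain groups are C_0 ≅ Z^5, C_1 ≅ Z^9, C_2 ≅ Z^6.

The boundary map ∂_1: C_1 → C_0 maps an edge to its endpoints' difference, ∂[p,q] = q − p.
This gives a 5×9 integer matrix of rank 4; reducing to Smith normal form yields diagonal entries (1,1,1,1).

Boundary ∂_2: C_2 → C_1 maps a triangle to the signed sum of its edges. For instance
  ∂[0,1,4] = [1,4] − [0,4] + [0,1],
  ∂[1,3,4] = [3,4] − [1,4] + [1,3].
This gives a 9×6 integer matrix of rank 5; reducing to Smith normal form yields diagonal entries (1,1,1,1,1).

From H_k ≅ ker(∂_k) / im(∂_{k+1}) we obtain:

  H_0: rank C_0 − rank ∂_1 = 5 − 4 = 1, and the invariant factors of ∂_1 are all 1, so H_0 = Z.
  H_1: rank ker ∂_1 − rank ∂_2 = (9 − 4) − 5 = 0, and the invariant factors of ∂_2 are all 1, so H_1 = 0.
  H_2: rank ker ∂_2 − rank ∂_3 = (6 − 5) − 0 = 1, and there is no ∂_3, so H_2 = Z.

(K is a triangulation of the 2-sphere S^2.)

Hence the Betti numbers are b_0 = 1, b_1 = 0, b_2 = 1.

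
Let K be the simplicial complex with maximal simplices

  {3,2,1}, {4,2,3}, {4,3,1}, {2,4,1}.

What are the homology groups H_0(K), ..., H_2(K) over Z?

H_0 ≅ Z,  H_1 = 0,  H_2 ≅ Z.

We work with the vertex ordering 1 < 2 < 3 < 4. The simplices of K, each written with vertices in increasing order, are:

  0-simplices (4): [1], [2], [3], [4]
  1-simplices (6): [1,2], [1,3], [1,4], [2,3], [2,4], [3,4]
  2-simplices (4): [1,2,3], [1,2,4], [1,3,4], [2,3,4]

Hence C_0 ≅ Z^4, C_1 ≅ Z^6, C_2 ≅ Z^4.

Boundary ∂_1: C_1 → C_0 sends each edge [p,q] (with p < q) to q − p.
The 4×6 boundary matrix has rank 3 and Smith normal form diag(1,1,1).

The boundary map ∂_2: C_2 → C_1 acts by ∂[p,q,r] = [q,r] − [p,r] + [p,q]. For instance
  ∂[1,3,4] = [3,4] − [1,4] + [1,3],
  ∂[1,2,4] = [2,4] − [1,4] + [1,2].
This gives a 6×4 integer matrix of rank 3; reducing to Smith normal form yields diagonal entries (1,1,1).

Reading off H_k = ker ∂_k / im ∂_{k+1}:

  H_0: rank C_0 − rank ∂_1 = 4 − 3 = 1, and the invariant factors of ∂_1 are all 1, so H_0 = Z.
  H_1: rank ker ∂_1 − rank ∂_2 = (6 − 3) − 3 = 0, and the invariant factors of ∂_2 are all 1, so H_1 = 0.
  H_2: rank ker ∂_2 − rank ∂_3 = (4 − 3) − 0 = 1, and there is no ∂_3, so H_2 = Z.

(K is a triangulation of the 2-sphere S^2.)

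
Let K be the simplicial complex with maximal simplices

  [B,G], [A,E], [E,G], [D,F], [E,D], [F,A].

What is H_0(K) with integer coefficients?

We work with the vertex ordering A < B < D < E < F < G. The simplices of K, each written with vertices in increasing order, are:

  0-simplices (6): A, B, D, E, F, G
  1-simplices (6): AE, AF, BG, DE, DF, EG

Hence C_0 ≅ Z^6, C_1 ≅ Z^6.

∂_1: C_1 → C_0 is given by ∂[p,q] = [q] − [p]. For instance
  ∂DE = E − D.
The resulting 6×6 matrix has rank 5, and its Smith normal form has invariant factors (1,1,1,1,1).

Reading off H_k = ker ∂_k / im ∂_{k+1}:

  H_0: rank C_0 − rank ∂_1 = 6 − 5 = 1, and the invariant factors of ∂_1 are all 1, so H_0 ≅ Z.

H_0 = Z.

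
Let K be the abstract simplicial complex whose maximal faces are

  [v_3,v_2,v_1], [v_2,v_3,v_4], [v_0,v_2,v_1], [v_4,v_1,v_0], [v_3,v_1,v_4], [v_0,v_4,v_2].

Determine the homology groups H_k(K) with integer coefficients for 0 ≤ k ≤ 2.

H_0 ≅ Z,  H_1 = 0,  H_2 ≅ Z.

We work with the vertex ordering v_0 < v_1 < v_2 < v_3 < v_4. The simplices of K, each written with vertices in increasing order, are:

  0-simplices (5): [v_0], [v_1], [v_2], [v_3], [v_4]
  1-simplices (9): [v_0,v_1], [v_0,v_2], [v_0,v_4], [v_1,v_2], [v_1,v_3], [v_1,v_4], [v_2,v_3], [v_2,v_4], [v_3,v_4]
  2-simplices (6): [v_0,v_1,v_2], [v_0,v_1,v_4], [v_0,v_2,v_4], [v_1,v_2,v_3], [v_1,v_3,v_4], [v_2,v_3,v_4]

so the chain groups are C_0 ≅ Z^5, C_1 ≅ Z^9, C_2 ≅ Z^6.

The boundary map ∂_1: C_1 → C_0 sends each edge [p,q] (with p < q) to q − p. For instance
  ∂[v_1,v_2] = [v_2] − [v_1].
The 5×9 boundary matrix has rank 4 and Smith normal form diag(1,1,1,1).

Boundary ∂_2: C_2 → C_1 sends each 2-simplex [p,q,r] to [q,r] − [p,r] + [p,q]. For instance
  ∂[v_2,v_3,v_4] = [v_3,v_4] − [v_2,v_4] + [v_2,v_3],
  ∂[v_0,v_1,v_4] = [v_1,v_4] − [v_0,v_4] + [v_0,v_1].
As a 9×6 matrix over Z this has rank 5, with invariant factors (1,1,1,1,1).

From H_k ≅ ker(∂_k) / im(∂_{k+1}) we obtain:

  H_0: rank C_0 − rank ∂_1 = 5 − 4 = 1, and the invariant factors of ∂_1 are all 1, so H_0 ≅ Z.
  H_1: rank ker ∂_1 − rank ∂_2 = (9 − 4) − 5 = 0, and the invariant factors of ∂_2 are all 1, so H_1 ≅ 0.
  H_2: rank ker ∂_2 − rank ∂_3 = (6 − 5) − 0 = 1, and there is no ∂_3, so H_2 ≅ Z.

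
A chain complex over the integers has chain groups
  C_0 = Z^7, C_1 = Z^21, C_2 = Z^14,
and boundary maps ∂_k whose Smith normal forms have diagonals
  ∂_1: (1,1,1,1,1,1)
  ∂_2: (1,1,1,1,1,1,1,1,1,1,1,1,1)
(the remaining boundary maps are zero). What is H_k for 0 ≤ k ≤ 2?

H_0: b_0 = 7 − 0 − 6 = 1; torsion from ∂_1 factors > 1: none. So H_0 ≅ Z.
H_1: b_1 = 21 − 6 − 13 = 2; torsion from ∂_2 factors > 1: none. So H_1 ≅ Z^2.
H_2: b_2 = 14 − 13 − 0 = 1; torsion from ∂_3 factors > 1: none. So H_2 ≅ Z.

H_0 ≅ Z,  H_1 ≅ Z^2,  H_2 ≅ Z.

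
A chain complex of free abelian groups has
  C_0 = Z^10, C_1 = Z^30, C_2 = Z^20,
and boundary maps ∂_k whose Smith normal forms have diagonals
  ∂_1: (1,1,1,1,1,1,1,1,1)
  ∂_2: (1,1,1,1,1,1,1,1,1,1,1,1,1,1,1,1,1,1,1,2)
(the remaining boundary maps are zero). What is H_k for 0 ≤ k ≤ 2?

H_0 ≅ Z,  H_1 ≅ Z ⊕ Z/2,  H_2 = 0.

H_0: b_0 = 10 − 0 − 9 = 1; torsion from ∂_1 factors > 1: none. So H_0 ≅ Z.
H_1: b_1 = 30 − 9 − 20 = 1; torsion from ∂_2 factors > 1: [2]. So H_1 ≅ Z ⊕ Z/2.
H_2: b_2 = 20 − 20 − 0 = 0; torsion from ∂_3 factors > 1: none. So H_2 ≅ 0.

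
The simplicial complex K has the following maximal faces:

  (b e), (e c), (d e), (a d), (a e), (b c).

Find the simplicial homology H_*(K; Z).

Fix the vertex order a < b < c < d < e and write every simplex with vertices in increasing order. Then dim K = 1 and the simplices of K are:

  0-simplices (5): a, b, c, d, e
  1-simplices (6): ad, ae, bc, be, ce, de

Hence C_0 ≅ Z^5, C_1 ≅ Z^6.

The boundary map ∂_1: C_1 → C_0 maps an edge to its endpoints' difference, ∂[p,q] = q − p. For instance
  ∂ae = e − a.
This gives a 5×6 integer matrix of rank 4; reducing to Smith normal form yields diagonal entries (1,1,1,1).

Reading off H_k = ker ∂_k / im ∂_{k+1}:

  H_0: rank C_0 − rank ∂_1 = 5 − 4 = 1, and the invariant factors of ∂_1 are all 1, so H_0 ≅ Z.
  H_1: rank ker ∂_1 − rank ∂_2 = (6 − 4) − 0 = 2, and there is no ∂_2, so H_1 ≅ Z^2.

H_0 = Z,  H_1 = Z^2.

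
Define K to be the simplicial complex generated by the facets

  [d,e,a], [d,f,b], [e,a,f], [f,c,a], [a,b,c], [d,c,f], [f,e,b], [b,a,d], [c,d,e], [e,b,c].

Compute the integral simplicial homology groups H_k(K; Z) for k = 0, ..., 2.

We work with the vertex ordering a < b < c < d < e < f. The simplices of K, each written with vertices in increasing order, are:

  0-simplices (6): a, b, c, d, e, f
  1-simplices (15): ab, ac, ad, ae, af, bc, bd, be, bf, cd, ce, cf, de, df, ef
  2-simplices (10): abc, abd, acf, ade, aef, bce, bdf, bef, cde, cdf

Hence C_0 ≅ Z^6, C_1 ≅ Z^15, C_2 ≅ Z^10.

The boundary map ∂_1: C_1 → C_0 maps an edge to its endpoints' difference, ∂[p,q] = q − p.
This gives a 6×15 integer matrix of rank 5; reducing to Smith normal form yields diagonal entries (1,1,1,1,1).

Boundary ∂_2: C_2 → C_1 sends each 2-simplex [p,q,r] to [q,r] − [p,r] + [p,q]. For instance
  ∂ade = de − ae + ad,
  ∂bef = ef − bf + be.
The resulting 15×10 matrix has rank 10, and its Smith normal form has invariant factors (1,1,1,1,1,1,1,1,1,2).

Reading off H_k = ker ∂_k / im ∂_{k+1}:

  H_0: rank C_0 − rank ∂_1 = 6 − 5 = 1, and the invariant factors of ∂_1 are all 1, so H_0 ≅ Z.
  H_1: rank ker ∂_1 − rank ∂_2 = (15 − 5) − 10 = 0, and ∂_2 has invariant factor 2 > 1, so H_1 ≅ Z/2Z.
  H_2: rank ker ∂_2 − rank ∂_3 = (10 − 10) − 0 = 0, and there is no ∂_3, so H_2 ≅ 0.

As a check, the Euler characteristic is 6 − 15 + 10 = 1, which agrees with 1 − 0 + 0 = 1.
(K is a triangulation of the real projective plane RP^2.)

H_0 = Z,  H_1 = Z/2Z,  H_2 = 0.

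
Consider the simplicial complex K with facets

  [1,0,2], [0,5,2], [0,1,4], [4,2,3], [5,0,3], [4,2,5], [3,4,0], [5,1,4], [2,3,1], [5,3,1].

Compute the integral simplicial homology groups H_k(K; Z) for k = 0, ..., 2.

Take the total order 0 < 1 < 2 < 3 < 4 < 5 on the vertex set. Then K (dimension 2) consists of the simplices:

  0-simplices (6): [0], [1], [2], [3], [4], [5]
  1-simplices (15): [0,1], [0,2], [0,3], [0,4], [0,5], [1,2], [1,3], [1,4], [1,5], [2,3], [2,4], [2,5], [3,4], [3,5], [4,5]
  2-simplices (10): [0,1,2], [0,1,4], [0,2,5], [0,3,4], [0,3,5], [1,2,3], [1,3,5], [1,4,5], [2,3,4], [2,4,5]

giving chain groups C_0 ≅ Z^6, C_1 ≅ Z^15, C_2 ≅ Z^10.

The boundary map ∂_1: C_1 → C_0 is given by ∂[p,q] = [q] − [p]. For instance
  ∂[0,1] = [1] − [0].
The resulting 6×15 matrix has rank 5, and its Smith normal form has invariant factors (1,1,1,1,1).

Boundary ∂_2: C_2 → C_1 acts by ∂[p,q,r] = [q,r] − [p,r] + [p,q]. For instance
  ∂[0,1,2] = [1,2] − [0,2] + [0,1],
  ∂[1,4,5] = [4,5] − [1,5] + [1,4].
This gives a 15×10 integer matrix of rank 10; reducing to Smith normal form yields diagonal entries (1,1,1,1,1,1,1,1,1,2).

Computing H_k = (kernel of ∂_k) / (image of ∂_{k+1}):

  H_0: rank C_0 − rank ∂_1 = 6 − 5 = 1, and the invariant factors of ∂_1 are all 1, so H_0 ≅ Z.
  H_1: rank ker ∂_1 − rank ∂_2 = (15 − 5) − 10 = 0, and ∂_2 has invariant factor 2 > 1, so H_1 ≅ Z_2.
  H_2: rank ker ∂_2 − rank ∂_3 = (10 − 10) − 0 = 0, and there is no ∂_3, so H_2 ≅ 0.

As a check, the Euler characteristic is 6 − 15 + 10 = 1, which agrees with 1 − 0 + 0 = 1.
(K is a triangulation of the real projective plane RP^2.)

H_0 ≅ Z,  H_1 ≅ Z_2,  H_2 = 0.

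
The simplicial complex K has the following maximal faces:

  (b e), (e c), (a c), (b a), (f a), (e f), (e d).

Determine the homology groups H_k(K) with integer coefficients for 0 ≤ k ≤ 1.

Order the vertices as a < b < c < d < e < f. Listing each simplex with vertices in this order, K has dimension 1 with simplices:

  0-simplices (6): a, b, c, d, e, f
  1-simplices (7): ab, ac, af, be, ce, de, ef

Hence C_0 ≅ Z^6, C_1 ≅ Z^7.

∂_1: C_1 → C_0 sends each edge [p,q] (with p < q) to q − p. For instance
  ∂ce = e − c.
This gives a 6×7 integer matrix of rank 5; reducing to Smith normal form yields diagonal entries (1,1,1,1,1).

Now H_k = ker ∂_k / im ∂_{k+1}, so:

  H_0: rank C_0 − rank ∂_1 = 6 − 5 = 1, and the invariant factors of ∂_1 are all 1, so H_0 = Z.
  H_1: rank ker ∂_1 − rank ∂_2 = (7 − 5) − 0 = 2, and there is no ∂_2, so H_1 = Z^2.

H_0 = Z,  H_1 = Z^2.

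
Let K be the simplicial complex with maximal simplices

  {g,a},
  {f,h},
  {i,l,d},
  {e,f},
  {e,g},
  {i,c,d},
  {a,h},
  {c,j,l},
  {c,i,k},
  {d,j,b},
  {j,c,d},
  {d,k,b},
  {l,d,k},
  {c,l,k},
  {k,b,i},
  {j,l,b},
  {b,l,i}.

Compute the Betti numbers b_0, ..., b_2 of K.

Fix the vertex order a < b < c < d < e < f < g < h < i < j < k < l and write every simplex with vertices in increasing order. Then dim K = 2 and the simplices of K are:

  0-simplices (12): a, b, c, d, e, f, g, h, i, j, k, l
  1-simplices (23): ag, ah, bd, bi, bj, bk, bl, cd, ci, cj, ck, cl, di, dj, dk, dl, ef, eg, fh, ik, il, jl, kl
  2-simplices (12): bdj, bdk, bik, bil, bjl, cdi, cdj, cik, cjl, ckl, dil, dkl

giving chain groups C_0 ≅ Z^12, C_1 ≅ Z^23, C_2 ≅ Z^12.

The boundary map ∂_1: C_1 → C_0 is given by ∂[p,q] = [q] − [p].
The resulting 12×23 matrix has rank 10, and its Smith normal form has invariant factors (1,1,1,1,1,1,1,1,1,1).

∂_2: C_2 → C_1 acts by ∂[p,q,r] = [q,r] − [p,r] + [p,q]. For instance
  ∂bdk = dk − bk + bd,
  ∂bil = il − bl + bi.
The resulting 23×12 matrix has rank 12, and its Smith normal form has invariant factors (1,1,1,1,1,1,1,1,1,1,1,2).

Reading off H_k = ker ∂_k / im ∂_{k+1}:

  H_0: rank C_0 − rank ∂_1 = 12 − 10 = 2, and the invariant factors of ∂_1 are all 1, so H_0 ≅ Z^2.
  H_1: rank ker ∂_1 − rank ∂_2 = (23 − 10) − 12 = 1, and ∂_2 has invariant factor 2 > 1, so H_1 ≅ Z ⊕ Z_2.
  H_2: rank ker ∂_2 − rank ∂_3 = (12 − 12) − 0 = 0, and there is no ∂_3, so H_2 ≅ 0.

Hence the Betti numbers are b_0 = 2, b_1 = 1, b_2 = 0.

b_0 = 2, b_1 = 1, b_2 = 0.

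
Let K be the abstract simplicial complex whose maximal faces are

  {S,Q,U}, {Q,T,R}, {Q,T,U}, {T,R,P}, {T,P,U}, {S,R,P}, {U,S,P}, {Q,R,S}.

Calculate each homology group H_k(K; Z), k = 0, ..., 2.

We work with the vertex ordering P < Q < R < S < T < U. The simplices of K, each written with vertices in increasing order, are:

  0-simplices (6): P, Q, R, S, T, U
  1-simplices (12): PR, PS, PT, PU, QR, QS, QT, QU, RS, RT, SU, TU
  2-simplices (8): PRS, PRT, PSU, PTU, QRS, QRT, QSU, QTU

giving chain groups C_0 ≅ Z^6, C_1 ≅ Z^12, C_2 ≅ Z^8.

Boundary ∂_1: C_1 → C_0 sends each edge [p,q] (with p < q) to q − p. For instance
  ∂PT = T − P.
As a 6×12 matrix over Z this has rank 5, with invariant factors (1,1,1,1,1).

The boundary map ∂_2: C_2 → C_1 acts by ∂[p,q,r] = [q,r] − [p,r] + [p,q]. For instance
  ∂QTU = TU − QU + QT,
  ∂QRT = RT − QT + QR.
This gives a 12×8 integer matrix of rank 7; reducing to Smith normal form yields diagonal entries (1,1,1,1,1,1,1).

From H_k ≅ ker(∂_k) / im(∂_{k+1}) we obtain:

  H_0: rank C_0 − rank ∂_1 = 6 − 5 = 1, and the invariant factors of ∂_1 are all 1, so H_0 ≅ Z.
  H_1: rank ker ∂_1 − rank ∂_2 = (12 − 5) − 7 = 0, and the invariant factors of ∂_2 are all 1, so H_1 ≅ 0.
  H_2: rank ker ∂_2 − rank ∂_3 = (8 − 7) − 0 = 1, and there is no ∂_3, so H_2 ≅ Z.

H_0 ≅ Z,  H_1 = 0,  H_2 ≅ Z.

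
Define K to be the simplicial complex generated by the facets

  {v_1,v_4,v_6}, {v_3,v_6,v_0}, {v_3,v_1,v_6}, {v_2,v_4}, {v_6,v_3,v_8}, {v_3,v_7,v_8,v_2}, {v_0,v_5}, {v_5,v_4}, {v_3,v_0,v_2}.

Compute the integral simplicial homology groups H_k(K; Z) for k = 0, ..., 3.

Fix the vertex order v_0 < v_1 < v_2 < v_3 < v_4 < v_5 < v_6 < v_7 < v_8 and write every simplex with vertices in increasing order. Then dim K = 3 and the simplices of K are:

  0-simplices (9): [v_0], [v_1], [v_2], [v_3], [v_4], [v_5], [v_6], [v_7], [v_8]
  1-simplices (18): (18 of them)
  2-simplices (9): [v_0,v_2,v_3], [v_0,v_3,v_6], [v_1,v_3,v_6], [v_1,v_4,v_6], [v_2,v_3,v_7], [v_2,v_3,v_8], [v_2,v_7,v_8], [v_3,v_6,v_8], [v_3,v_7,v_8]
  3-simplices (1): [v_2,v_3,v_7,v_8]

so the chain groups are C_0 ≅ Z^9, C_1 ≅ Z^18, C_2 ≅ Z^9, C_3 ≅ Z^1.

∂_1: C_1 → C_0 is given by ∂[p,q] = [q] − [p].
This gives a 9×18 integer matrix of rank 8; reducing to Smith normal form yields diagonal entries (1,1,1,1,1,1,1,1).

Boundary ∂_2: C_2 → C_1 maps a triangle to the signed sum of its edges. For instance
  ∂[v_2,v_7,v_8] = [v_7,v_8] − [v_2,v_8] + [v_2,v_7],
  ∂[v_2,v_3,v_7] = [v_3,v_7] − [v_2,v_7] + [v_2,v_3].
The resulting 18×9 matrix has rank 8, and its Smith normal form has invariant factors (1,1,1,1,1,1,1,1).

∂_3: C_3 → C_2 sends each 3-simplex σ to the alternating sum Σ_i (−1)^i (σ with its i-th vertex removed). For instance
  ∂[v_2,v_3,v_7,v_8] = [v_3,v_7,v_8] − [v_2,v_7,v_8] + [v_2,v_3,v_8] − [v_2,v_3,v_7].
As a 9×1 matrix over Z this has rank 1, with invariant factors (1).

Now H_k = ker ∂_k / im ∂_{k+1}, so:

  H_0: rank C_0 − rank ∂_1 = 9 − 8 = 1, and the invariant factors of ∂_1 are all 1, so H_0 = Z.
  H_1: rank ker ∂_1 − rank ∂_2 = (18 − 8) − 8 = 2, and the invariant factors of ∂_2 are all 1, so H_1 = Z^2.
  H_2: rank ker ∂_2 − rank ∂_3 = (9 − 8) − 1 = 0, and the invariant factors of ∂_3 are all 1, so H_2 = 0.
  H_3: rank ker ∂_3 − rank ∂_4 = (1 − 1) − 0 = 0, and there is no ∂_4, so H_3 = 0.

H_0 = Z,  H_1 = Z^2,  H_2 = 0,  H_3 = 0.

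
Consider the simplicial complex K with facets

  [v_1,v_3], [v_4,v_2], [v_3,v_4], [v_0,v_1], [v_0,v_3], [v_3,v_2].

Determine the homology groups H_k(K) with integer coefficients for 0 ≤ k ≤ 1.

Order the vertices as v_0 < v_1 < v_2 < v_3 < v_4. Listing each simplex with vertices in this order, K has dimension 1 with simplices:

  0-simplices (5): [v_0], [v_1], [v_2], [v_3], [v_4]
  1-simplices (6): [v_0,v_1], [v_0,v_3], [v_1,v_3], [v_2,v_3], [v_2,v_4], [v_3,v_4]

so the chain groups are C_0 ≅ Z^5, C_1 ≅ Z^6.

∂_1: C_1 → C_0 sends each edge [p,q] (with p < q) to q − p.
This gives a 5×6 integer matrix of rank 4; reducing to Smith normal form yields diagonal entries (1,1,1,1).

Reading off H_k = ker ∂_k / im ∂_{k+1}:

  H_0: rank C_0 − rank ∂_1 = 5 − 4 = 1, and the invariant factors of ∂_1 are all 1, so H_0 ≅ Z.
  H_1: rank ker ∂_1 − rank ∂_2 = (6 − 4) − 0 = 2, and there is no ∂_2, so H_1 ≅ Z^2.

H_0 = Z,  H_1 = Z^2.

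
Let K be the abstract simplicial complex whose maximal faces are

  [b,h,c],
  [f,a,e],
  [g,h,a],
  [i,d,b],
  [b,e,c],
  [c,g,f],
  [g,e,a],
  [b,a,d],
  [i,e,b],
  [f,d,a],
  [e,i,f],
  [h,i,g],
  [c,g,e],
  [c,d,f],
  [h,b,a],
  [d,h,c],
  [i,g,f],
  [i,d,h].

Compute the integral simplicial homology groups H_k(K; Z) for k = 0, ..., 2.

H_0 ≅ Z,  H_1 ≅ Z × Z/2,  H_2 = 0.

Order the vertices as a < b < c < d < e < f < g < h < i. Listing each simplex with vertices in this order, K has dimension 2 with simplices:

  0-simplices (9): a, b, c, d, e, f, g, h, i
  1-simplices (27): ab, ad, ae, af, ag, ah, bc, bd, be, bh, bi, cd, ce, cf, cg, ch, df, dh, di, ef, eg, ei, fg, fi, gh, gi, hi
  2-simplices (18): abd, abh, adf, aef, aeg, agh, bce, bch, bdi, bei, cdf, cdh, ceg, cfg, dhi, efi, fgi, ghi

giving chain groups C_0 ≅ Z^9, C_1 ≅ Z^27, C_2 ≅ Z^18.

Boundary ∂_1: C_1 → C_0 maps an edge to its endpoints' difference, ∂[p,q] = q − p.
The 9×27 boundary matrix has rank 8 and Smith normal form diag(1,1,1,1,1,1,1,1).

The boundary map ∂_2: C_2 → C_1 acts by ∂[p,q,r] = [q,r] − [p,r] + [p,q]. For instance
  ∂bch = ch − bh + bc,
  ∂aef = ef − af + ae.
The 27×18 boundary matrix has rank 18 and Smith normal form diag(1,1,1,1,1,1,1,1,1,1,1,1,1,1,1,1,1,2).

Reading off H_k = ker ∂_k / im ∂_{k+1}:

  H_0: rank C_0 − rank ∂_1 = 9 − 8 = 1, and the invariant factors of ∂_1 are all 1, so H_0 = Z.
  H_1: rank ker ∂_1 − rank ∂_2 = (27 − 8) − 18 = 1, and ∂_2 has invariant factor 2 > 1, so H_1 = Z × Z/2.
  H_2: rank ker ∂_2 − rank ∂_3 = (18 − 18) − 0 = 0, and there is no ∂_3, so H_2 = 0.

As a check, the Euler characteristic is 9 − 27 + 18 = 0, which agrees with 1 − 1 + 0 = 0.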